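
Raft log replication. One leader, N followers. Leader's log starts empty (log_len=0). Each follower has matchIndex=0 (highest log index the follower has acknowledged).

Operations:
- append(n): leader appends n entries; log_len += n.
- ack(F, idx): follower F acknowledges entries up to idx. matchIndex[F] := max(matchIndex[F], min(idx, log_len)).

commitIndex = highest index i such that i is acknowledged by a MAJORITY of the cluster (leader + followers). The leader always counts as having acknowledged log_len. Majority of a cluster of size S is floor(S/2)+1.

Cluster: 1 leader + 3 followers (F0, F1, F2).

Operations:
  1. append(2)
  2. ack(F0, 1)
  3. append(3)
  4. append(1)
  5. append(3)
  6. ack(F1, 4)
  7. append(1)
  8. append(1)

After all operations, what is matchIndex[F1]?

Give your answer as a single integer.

Op 1: append 2 -> log_len=2
Op 2: F0 acks idx 1 -> match: F0=1 F1=0 F2=0; commitIndex=0
Op 3: append 3 -> log_len=5
Op 4: append 1 -> log_len=6
Op 5: append 3 -> log_len=9
Op 6: F1 acks idx 4 -> match: F0=1 F1=4 F2=0; commitIndex=1
Op 7: append 1 -> log_len=10
Op 8: append 1 -> log_len=11

Answer: 4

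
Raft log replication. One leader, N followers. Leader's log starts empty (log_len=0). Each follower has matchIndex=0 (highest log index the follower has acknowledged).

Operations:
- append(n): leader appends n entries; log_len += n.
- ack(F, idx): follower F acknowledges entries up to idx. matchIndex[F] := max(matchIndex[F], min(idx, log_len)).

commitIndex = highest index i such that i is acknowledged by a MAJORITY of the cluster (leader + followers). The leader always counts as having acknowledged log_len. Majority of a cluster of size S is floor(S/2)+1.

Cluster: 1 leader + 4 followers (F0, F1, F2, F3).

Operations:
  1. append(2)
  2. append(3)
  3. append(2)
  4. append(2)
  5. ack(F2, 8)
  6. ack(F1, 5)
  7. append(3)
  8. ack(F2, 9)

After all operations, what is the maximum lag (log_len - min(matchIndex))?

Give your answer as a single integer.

Answer: 12

Derivation:
Op 1: append 2 -> log_len=2
Op 2: append 3 -> log_len=5
Op 3: append 2 -> log_len=7
Op 4: append 2 -> log_len=9
Op 5: F2 acks idx 8 -> match: F0=0 F1=0 F2=8 F3=0; commitIndex=0
Op 6: F1 acks idx 5 -> match: F0=0 F1=5 F2=8 F3=0; commitIndex=5
Op 7: append 3 -> log_len=12
Op 8: F2 acks idx 9 -> match: F0=0 F1=5 F2=9 F3=0; commitIndex=5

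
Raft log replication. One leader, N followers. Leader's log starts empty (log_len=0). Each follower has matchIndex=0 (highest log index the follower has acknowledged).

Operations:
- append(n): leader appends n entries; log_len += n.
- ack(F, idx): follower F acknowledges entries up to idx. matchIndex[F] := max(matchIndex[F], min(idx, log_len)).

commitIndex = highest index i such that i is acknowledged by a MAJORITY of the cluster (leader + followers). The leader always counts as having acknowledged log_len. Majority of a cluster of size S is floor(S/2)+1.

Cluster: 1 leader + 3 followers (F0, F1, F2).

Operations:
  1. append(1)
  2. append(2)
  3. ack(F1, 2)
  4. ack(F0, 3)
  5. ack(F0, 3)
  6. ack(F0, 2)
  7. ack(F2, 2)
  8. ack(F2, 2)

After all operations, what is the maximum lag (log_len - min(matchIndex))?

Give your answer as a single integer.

Answer: 1

Derivation:
Op 1: append 1 -> log_len=1
Op 2: append 2 -> log_len=3
Op 3: F1 acks idx 2 -> match: F0=0 F1=2 F2=0; commitIndex=0
Op 4: F0 acks idx 3 -> match: F0=3 F1=2 F2=0; commitIndex=2
Op 5: F0 acks idx 3 -> match: F0=3 F1=2 F2=0; commitIndex=2
Op 6: F0 acks idx 2 -> match: F0=3 F1=2 F2=0; commitIndex=2
Op 7: F2 acks idx 2 -> match: F0=3 F1=2 F2=2; commitIndex=2
Op 8: F2 acks idx 2 -> match: F0=3 F1=2 F2=2; commitIndex=2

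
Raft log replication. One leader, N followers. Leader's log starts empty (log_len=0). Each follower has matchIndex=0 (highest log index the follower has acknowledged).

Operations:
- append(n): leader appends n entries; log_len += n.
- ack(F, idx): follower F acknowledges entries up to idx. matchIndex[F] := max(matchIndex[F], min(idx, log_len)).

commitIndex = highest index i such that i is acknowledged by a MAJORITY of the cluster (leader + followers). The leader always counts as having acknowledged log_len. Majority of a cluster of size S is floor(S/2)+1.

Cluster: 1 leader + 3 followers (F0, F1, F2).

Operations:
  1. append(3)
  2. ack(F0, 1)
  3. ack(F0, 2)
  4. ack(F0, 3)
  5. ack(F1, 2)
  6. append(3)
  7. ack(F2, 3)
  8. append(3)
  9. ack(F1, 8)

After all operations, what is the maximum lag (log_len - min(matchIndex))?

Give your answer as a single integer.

Answer: 6

Derivation:
Op 1: append 3 -> log_len=3
Op 2: F0 acks idx 1 -> match: F0=1 F1=0 F2=0; commitIndex=0
Op 3: F0 acks idx 2 -> match: F0=2 F1=0 F2=0; commitIndex=0
Op 4: F0 acks idx 3 -> match: F0=3 F1=0 F2=0; commitIndex=0
Op 5: F1 acks idx 2 -> match: F0=3 F1=2 F2=0; commitIndex=2
Op 6: append 3 -> log_len=6
Op 7: F2 acks idx 3 -> match: F0=3 F1=2 F2=3; commitIndex=3
Op 8: append 3 -> log_len=9
Op 9: F1 acks idx 8 -> match: F0=3 F1=8 F2=3; commitIndex=3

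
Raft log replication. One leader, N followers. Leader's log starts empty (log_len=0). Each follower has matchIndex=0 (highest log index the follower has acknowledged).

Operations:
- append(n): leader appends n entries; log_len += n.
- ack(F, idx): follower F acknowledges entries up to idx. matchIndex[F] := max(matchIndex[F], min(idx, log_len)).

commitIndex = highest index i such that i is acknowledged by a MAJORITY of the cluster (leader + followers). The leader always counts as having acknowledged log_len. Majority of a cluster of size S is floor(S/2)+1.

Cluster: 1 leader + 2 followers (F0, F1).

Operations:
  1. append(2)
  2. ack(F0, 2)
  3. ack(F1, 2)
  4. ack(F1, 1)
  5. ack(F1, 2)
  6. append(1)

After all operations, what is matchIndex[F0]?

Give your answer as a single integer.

Answer: 2

Derivation:
Op 1: append 2 -> log_len=2
Op 2: F0 acks idx 2 -> match: F0=2 F1=0; commitIndex=2
Op 3: F1 acks idx 2 -> match: F0=2 F1=2; commitIndex=2
Op 4: F1 acks idx 1 -> match: F0=2 F1=2; commitIndex=2
Op 5: F1 acks idx 2 -> match: F0=2 F1=2; commitIndex=2
Op 6: append 1 -> log_len=3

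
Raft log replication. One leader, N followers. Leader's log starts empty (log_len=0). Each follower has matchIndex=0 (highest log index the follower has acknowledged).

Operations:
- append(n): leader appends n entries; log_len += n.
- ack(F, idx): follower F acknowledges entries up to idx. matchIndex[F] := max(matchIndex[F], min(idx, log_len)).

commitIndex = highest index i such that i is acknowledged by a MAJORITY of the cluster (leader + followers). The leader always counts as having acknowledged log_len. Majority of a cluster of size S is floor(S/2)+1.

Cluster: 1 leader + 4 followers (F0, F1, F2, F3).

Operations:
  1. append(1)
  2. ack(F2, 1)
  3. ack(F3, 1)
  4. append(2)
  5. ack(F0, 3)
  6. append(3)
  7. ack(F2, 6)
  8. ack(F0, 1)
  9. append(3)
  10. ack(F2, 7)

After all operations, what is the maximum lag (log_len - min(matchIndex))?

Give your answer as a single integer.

Op 1: append 1 -> log_len=1
Op 2: F2 acks idx 1 -> match: F0=0 F1=0 F2=1 F3=0; commitIndex=0
Op 3: F3 acks idx 1 -> match: F0=0 F1=0 F2=1 F3=1; commitIndex=1
Op 4: append 2 -> log_len=3
Op 5: F0 acks idx 3 -> match: F0=3 F1=0 F2=1 F3=1; commitIndex=1
Op 6: append 3 -> log_len=6
Op 7: F2 acks idx 6 -> match: F0=3 F1=0 F2=6 F3=1; commitIndex=3
Op 8: F0 acks idx 1 -> match: F0=3 F1=0 F2=6 F3=1; commitIndex=3
Op 9: append 3 -> log_len=9
Op 10: F2 acks idx 7 -> match: F0=3 F1=0 F2=7 F3=1; commitIndex=3

Answer: 9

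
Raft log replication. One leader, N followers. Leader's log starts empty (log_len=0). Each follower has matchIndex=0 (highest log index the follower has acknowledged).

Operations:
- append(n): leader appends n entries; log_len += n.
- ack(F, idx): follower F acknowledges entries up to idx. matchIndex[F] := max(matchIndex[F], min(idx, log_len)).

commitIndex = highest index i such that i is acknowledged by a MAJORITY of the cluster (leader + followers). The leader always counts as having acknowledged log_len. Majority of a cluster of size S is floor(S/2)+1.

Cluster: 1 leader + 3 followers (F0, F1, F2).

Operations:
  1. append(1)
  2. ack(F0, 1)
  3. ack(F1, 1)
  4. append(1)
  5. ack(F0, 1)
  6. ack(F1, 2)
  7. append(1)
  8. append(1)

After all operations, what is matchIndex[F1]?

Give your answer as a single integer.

Op 1: append 1 -> log_len=1
Op 2: F0 acks idx 1 -> match: F0=1 F1=0 F2=0; commitIndex=0
Op 3: F1 acks idx 1 -> match: F0=1 F1=1 F2=0; commitIndex=1
Op 4: append 1 -> log_len=2
Op 5: F0 acks idx 1 -> match: F0=1 F1=1 F2=0; commitIndex=1
Op 6: F1 acks idx 2 -> match: F0=1 F1=2 F2=0; commitIndex=1
Op 7: append 1 -> log_len=3
Op 8: append 1 -> log_len=4

Answer: 2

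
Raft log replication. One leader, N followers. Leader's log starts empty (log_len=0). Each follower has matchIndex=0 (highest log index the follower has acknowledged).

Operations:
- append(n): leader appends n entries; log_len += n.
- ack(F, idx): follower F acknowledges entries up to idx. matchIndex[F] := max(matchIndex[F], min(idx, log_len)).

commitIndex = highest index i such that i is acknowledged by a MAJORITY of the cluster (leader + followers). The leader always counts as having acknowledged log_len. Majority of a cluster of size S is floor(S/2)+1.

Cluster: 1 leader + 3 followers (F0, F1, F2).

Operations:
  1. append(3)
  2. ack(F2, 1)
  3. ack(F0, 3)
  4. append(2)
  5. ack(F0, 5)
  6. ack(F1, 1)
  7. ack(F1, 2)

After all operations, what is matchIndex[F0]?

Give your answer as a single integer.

Op 1: append 3 -> log_len=3
Op 2: F2 acks idx 1 -> match: F0=0 F1=0 F2=1; commitIndex=0
Op 3: F0 acks idx 3 -> match: F0=3 F1=0 F2=1; commitIndex=1
Op 4: append 2 -> log_len=5
Op 5: F0 acks idx 5 -> match: F0=5 F1=0 F2=1; commitIndex=1
Op 6: F1 acks idx 1 -> match: F0=5 F1=1 F2=1; commitIndex=1
Op 7: F1 acks idx 2 -> match: F0=5 F1=2 F2=1; commitIndex=2

Answer: 5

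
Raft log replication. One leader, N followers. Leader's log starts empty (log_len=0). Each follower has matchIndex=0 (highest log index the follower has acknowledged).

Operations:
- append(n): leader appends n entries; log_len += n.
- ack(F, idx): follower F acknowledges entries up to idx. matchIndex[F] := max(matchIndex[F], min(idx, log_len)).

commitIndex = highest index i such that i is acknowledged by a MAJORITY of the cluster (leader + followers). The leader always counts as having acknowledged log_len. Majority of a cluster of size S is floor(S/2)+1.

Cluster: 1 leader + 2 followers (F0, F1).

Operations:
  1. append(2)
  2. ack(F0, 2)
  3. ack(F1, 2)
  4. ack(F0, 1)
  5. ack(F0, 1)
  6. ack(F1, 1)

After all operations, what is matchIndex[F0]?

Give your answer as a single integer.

Op 1: append 2 -> log_len=2
Op 2: F0 acks idx 2 -> match: F0=2 F1=0; commitIndex=2
Op 3: F1 acks idx 2 -> match: F0=2 F1=2; commitIndex=2
Op 4: F0 acks idx 1 -> match: F0=2 F1=2; commitIndex=2
Op 5: F0 acks idx 1 -> match: F0=2 F1=2; commitIndex=2
Op 6: F1 acks idx 1 -> match: F0=2 F1=2; commitIndex=2

Answer: 2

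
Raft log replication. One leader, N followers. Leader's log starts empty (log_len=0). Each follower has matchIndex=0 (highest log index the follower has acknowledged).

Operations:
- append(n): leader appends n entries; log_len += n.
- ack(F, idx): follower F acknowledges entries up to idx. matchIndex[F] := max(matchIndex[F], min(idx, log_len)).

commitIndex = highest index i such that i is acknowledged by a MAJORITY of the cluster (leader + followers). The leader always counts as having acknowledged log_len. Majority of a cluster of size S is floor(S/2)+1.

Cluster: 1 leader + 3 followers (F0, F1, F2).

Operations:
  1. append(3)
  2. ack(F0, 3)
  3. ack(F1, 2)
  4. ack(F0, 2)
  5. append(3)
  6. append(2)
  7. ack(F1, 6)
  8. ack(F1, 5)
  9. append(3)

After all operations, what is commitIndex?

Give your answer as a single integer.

Op 1: append 3 -> log_len=3
Op 2: F0 acks idx 3 -> match: F0=3 F1=0 F2=0; commitIndex=0
Op 3: F1 acks idx 2 -> match: F0=3 F1=2 F2=0; commitIndex=2
Op 4: F0 acks idx 2 -> match: F0=3 F1=2 F2=0; commitIndex=2
Op 5: append 3 -> log_len=6
Op 6: append 2 -> log_len=8
Op 7: F1 acks idx 6 -> match: F0=3 F1=6 F2=0; commitIndex=3
Op 8: F1 acks idx 5 -> match: F0=3 F1=6 F2=0; commitIndex=3
Op 9: append 3 -> log_len=11

Answer: 3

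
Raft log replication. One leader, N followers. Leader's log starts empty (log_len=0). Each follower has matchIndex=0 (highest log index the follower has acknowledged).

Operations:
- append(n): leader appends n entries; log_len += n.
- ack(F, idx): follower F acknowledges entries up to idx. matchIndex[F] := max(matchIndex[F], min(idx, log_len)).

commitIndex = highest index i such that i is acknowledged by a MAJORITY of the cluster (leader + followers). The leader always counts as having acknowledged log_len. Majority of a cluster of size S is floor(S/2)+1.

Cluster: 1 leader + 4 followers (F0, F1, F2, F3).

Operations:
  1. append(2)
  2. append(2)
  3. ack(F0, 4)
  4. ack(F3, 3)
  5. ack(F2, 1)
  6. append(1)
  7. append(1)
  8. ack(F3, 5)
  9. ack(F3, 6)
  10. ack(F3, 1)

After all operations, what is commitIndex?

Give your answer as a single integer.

Op 1: append 2 -> log_len=2
Op 2: append 2 -> log_len=4
Op 3: F0 acks idx 4 -> match: F0=4 F1=0 F2=0 F3=0; commitIndex=0
Op 4: F3 acks idx 3 -> match: F0=4 F1=0 F2=0 F3=3; commitIndex=3
Op 5: F2 acks idx 1 -> match: F0=4 F1=0 F2=1 F3=3; commitIndex=3
Op 6: append 1 -> log_len=5
Op 7: append 1 -> log_len=6
Op 8: F3 acks idx 5 -> match: F0=4 F1=0 F2=1 F3=5; commitIndex=4
Op 9: F3 acks idx 6 -> match: F0=4 F1=0 F2=1 F3=6; commitIndex=4
Op 10: F3 acks idx 1 -> match: F0=4 F1=0 F2=1 F3=6; commitIndex=4

Answer: 4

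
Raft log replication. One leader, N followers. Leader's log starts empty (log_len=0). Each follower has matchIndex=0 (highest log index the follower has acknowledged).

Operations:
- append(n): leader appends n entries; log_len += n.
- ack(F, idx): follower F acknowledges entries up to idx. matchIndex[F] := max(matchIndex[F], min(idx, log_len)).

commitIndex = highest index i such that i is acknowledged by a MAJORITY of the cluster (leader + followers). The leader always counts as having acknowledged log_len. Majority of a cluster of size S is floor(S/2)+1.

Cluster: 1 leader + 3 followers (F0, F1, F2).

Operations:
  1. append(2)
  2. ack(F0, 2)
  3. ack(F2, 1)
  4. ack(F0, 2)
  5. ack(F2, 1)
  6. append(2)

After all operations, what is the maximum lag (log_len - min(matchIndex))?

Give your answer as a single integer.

Op 1: append 2 -> log_len=2
Op 2: F0 acks idx 2 -> match: F0=2 F1=0 F2=0; commitIndex=0
Op 3: F2 acks idx 1 -> match: F0=2 F1=0 F2=1; commitIndex=1
Op 4: F0 acks idx 2 -> match: F0=2 F1=0 F2=1; commitIndex=1
Op 5: F2 acks idx 1 -> match: F0=2 F1=0 F2=1; commitIndex=1
Op 6: append 2 -> log_len=4

Answer: 4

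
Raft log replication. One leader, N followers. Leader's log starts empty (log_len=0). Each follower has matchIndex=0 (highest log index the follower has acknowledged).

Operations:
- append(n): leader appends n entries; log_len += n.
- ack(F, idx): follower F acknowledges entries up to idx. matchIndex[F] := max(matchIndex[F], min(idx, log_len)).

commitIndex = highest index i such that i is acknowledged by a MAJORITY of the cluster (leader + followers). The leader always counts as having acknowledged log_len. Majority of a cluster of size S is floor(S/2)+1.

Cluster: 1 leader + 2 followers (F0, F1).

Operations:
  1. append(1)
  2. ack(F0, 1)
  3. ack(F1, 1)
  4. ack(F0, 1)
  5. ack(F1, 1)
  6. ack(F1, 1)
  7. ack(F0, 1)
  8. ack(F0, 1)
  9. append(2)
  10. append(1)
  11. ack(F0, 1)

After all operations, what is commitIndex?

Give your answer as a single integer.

Op 1: append 1 -> log_len=1
Op 2: F0 acks idx 1 -> match: F0=1 F1=0; commitIndex=1
Op 3: F1 acks idx 1 -> match: F0=1 F1=1; commitIndex=1
Op 4: F0 acks idx 1 -> match: F0=1 F1=1; commitIndex=1
Op 5: F1 acks idx 1 -> match: F0=1 F1=1; commitIndex=1
Op 6: F1 acks idx 1 -> match: F0=1 F1=1; commitIndex=1
Op 7: F0 acks idx 1 -> match: F0=1 F1=1; commitIndex=1
Op 8: F0 acks idx 1 -> match: F0=1 F1=1; commitIndex=1
Op 9: append 2 -> log_len=3
Op 10: append 1 -> log_len=4
Op 11: F0 acks idx 1 -> match: F0=1 F1=1; commitIndex=1

Answer: 1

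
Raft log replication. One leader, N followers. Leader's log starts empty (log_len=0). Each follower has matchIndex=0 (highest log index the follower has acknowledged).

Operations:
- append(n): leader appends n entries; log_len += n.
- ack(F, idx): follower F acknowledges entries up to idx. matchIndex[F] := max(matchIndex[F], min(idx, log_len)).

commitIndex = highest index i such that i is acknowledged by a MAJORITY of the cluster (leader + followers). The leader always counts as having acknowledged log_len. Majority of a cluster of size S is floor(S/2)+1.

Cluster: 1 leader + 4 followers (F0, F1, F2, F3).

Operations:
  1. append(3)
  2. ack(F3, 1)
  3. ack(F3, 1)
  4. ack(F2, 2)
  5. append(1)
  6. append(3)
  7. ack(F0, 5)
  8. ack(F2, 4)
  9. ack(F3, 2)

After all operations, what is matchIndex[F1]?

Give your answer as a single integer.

Op 1: append 3 -> log_len=3
Op 2: F3 acks idx 1 -> match: F0=0 F1=0 F2=0 F3=1; commitIndex=0
Op 3: F3 acks idx 1 -> match: F0=0 F1=0 F2=0 F3=1; commitIndex=0
Op 4: F2 acks idx 2 -> match: F0=0 F1=0 F2=2 F3=1; commitIndex=1
Op 5: append 1 -> log_len=4
Op 6: append 3 -> log_len=7
Op 7: F0 acks idx 5 -> match: F0=5 F1=0 F2=2 F3=1; commitIndex=2
Op 8: F2 acks idx 4 -> match: F0=5 F1=0 F2=4 F3=1; commitIndex=4
Op 9: F3 acks idx 2 -> match: F0=5 F1=0 F2=4 F3=2; commitIndex=4

Answer: 0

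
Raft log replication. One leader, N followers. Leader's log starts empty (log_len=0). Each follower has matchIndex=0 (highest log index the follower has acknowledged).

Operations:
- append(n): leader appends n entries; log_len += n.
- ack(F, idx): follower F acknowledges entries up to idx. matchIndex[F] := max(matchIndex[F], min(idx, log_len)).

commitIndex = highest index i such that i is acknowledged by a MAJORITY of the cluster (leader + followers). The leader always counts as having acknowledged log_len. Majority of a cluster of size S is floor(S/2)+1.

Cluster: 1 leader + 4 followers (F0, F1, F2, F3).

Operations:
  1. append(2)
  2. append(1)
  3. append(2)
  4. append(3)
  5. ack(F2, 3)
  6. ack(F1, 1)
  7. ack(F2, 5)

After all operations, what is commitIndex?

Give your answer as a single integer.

Answer: 1

Derivation:
Op 1: append 2 -> log_len=2
Op 2: append 1 -> log_len=3
Op 3: append 2 -> log_len=5
Op 4: append 3 -> log_len=8
Op 5: F2 acks idx 3 -> match: F0=0 F1=0 F2=3 F3=0; commitIndex=0
Op 6: F1 acks idx 1 -> match: F0=0 F1=1 F2=3 F3=0; commitIndex=1
Op 7: F2 acks idx 5 -> match: F0=0 F1=1 F2=5 F3=0; commitIndex=1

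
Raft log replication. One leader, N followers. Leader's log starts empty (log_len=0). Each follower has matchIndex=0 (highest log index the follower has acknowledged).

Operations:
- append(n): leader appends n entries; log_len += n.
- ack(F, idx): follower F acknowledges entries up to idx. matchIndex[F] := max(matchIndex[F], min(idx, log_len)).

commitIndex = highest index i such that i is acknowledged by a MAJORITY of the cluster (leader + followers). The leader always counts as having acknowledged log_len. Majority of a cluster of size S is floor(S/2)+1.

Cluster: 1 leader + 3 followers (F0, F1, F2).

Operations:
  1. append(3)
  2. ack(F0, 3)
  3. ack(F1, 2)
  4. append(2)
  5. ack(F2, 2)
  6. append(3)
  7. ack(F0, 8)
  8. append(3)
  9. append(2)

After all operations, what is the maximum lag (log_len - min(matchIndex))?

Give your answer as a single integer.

Answer: 11

Derivation:
Op 1: append 3 -> log_len=3
Op 2: F0 acks idx 3 -> match: F0=3 F1=0 F2=0; commitIndex=0
Op 3: F1 acks idx 2 -> match: F0=3 F1=2 F2=0; commitIndex=2
Op 4: append 2 -> log_len=5
Op 5: F2 acks idx 2 -> match: F0=3 F1=2 F2=2; commitIndex=2
Op 6: append 3 -> log_len=8
Op 7: F0 acks idx 8 -> match: F0=8 F1=2 F2=2; commitIndex=2
Op 8: append 3 -> log_len=11
Op 9: append 2 -> log_len=13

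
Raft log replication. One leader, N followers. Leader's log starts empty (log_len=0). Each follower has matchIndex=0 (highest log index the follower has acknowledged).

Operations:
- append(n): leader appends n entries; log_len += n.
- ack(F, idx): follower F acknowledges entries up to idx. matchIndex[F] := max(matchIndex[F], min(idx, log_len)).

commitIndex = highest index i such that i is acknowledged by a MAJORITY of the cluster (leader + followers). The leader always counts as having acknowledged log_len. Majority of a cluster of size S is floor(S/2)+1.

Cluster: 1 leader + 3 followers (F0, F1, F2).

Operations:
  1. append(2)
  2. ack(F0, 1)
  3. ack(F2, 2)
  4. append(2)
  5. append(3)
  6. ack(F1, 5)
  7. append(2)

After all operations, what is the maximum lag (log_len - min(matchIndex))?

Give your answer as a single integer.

Answer: 8

Derivation:
Op 1: append 2 -> log_len=2
Op 2: F0 acks idx 1 -> match: F0=1 F1=0 F2=0; commitIndex=0
Op 3: F2 acks idx 2 -> match: F0=1 F1=0 F2=2; commitIndex=1
Op 4: append 2 -> log_len=4
Op 5: append 3 -> log_len=7
Op 6: F1 acks idx 5 -> match: F0=1 F1=5 F2=2; commitIndex=2
Op 7: append 2 -> log_len=9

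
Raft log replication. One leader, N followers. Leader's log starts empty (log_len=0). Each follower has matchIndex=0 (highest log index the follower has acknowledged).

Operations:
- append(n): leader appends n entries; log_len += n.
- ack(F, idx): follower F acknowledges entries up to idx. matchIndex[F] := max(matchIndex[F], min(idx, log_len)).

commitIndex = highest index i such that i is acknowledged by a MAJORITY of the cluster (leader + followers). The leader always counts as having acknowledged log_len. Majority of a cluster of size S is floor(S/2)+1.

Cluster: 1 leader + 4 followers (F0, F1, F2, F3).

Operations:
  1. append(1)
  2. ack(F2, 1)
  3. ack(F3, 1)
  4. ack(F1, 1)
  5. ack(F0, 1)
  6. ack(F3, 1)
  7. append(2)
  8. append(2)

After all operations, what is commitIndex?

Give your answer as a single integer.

Answer: 1

Derivation:
Op 1: append 1 -> log_len=1
Op 2: F2 acks idx 1 -> match: F0=0 F1=0 F2=1 F3=0; commitIndex=0
Op 3: F3 acks idx 1 -> match: F0=0 F1=0 F2=1 F3=1; commitIndex=1
Op 4: F1 acks idx 1 -> match: F0=0 F1=1 F2=1 F3=1; commitIndex=1
Op 5: F0 acks idx 1 -> match: F0=1 F1=1 F2=1 F3=1; commitIndex=1
Op 6: F3 acks idx 1 -> match: F0=1 F1=1 F2=1 F3=1; commitIndex=1
Op 7: append 2 -> log_len=3
Op 8: append 2 -> log_len=5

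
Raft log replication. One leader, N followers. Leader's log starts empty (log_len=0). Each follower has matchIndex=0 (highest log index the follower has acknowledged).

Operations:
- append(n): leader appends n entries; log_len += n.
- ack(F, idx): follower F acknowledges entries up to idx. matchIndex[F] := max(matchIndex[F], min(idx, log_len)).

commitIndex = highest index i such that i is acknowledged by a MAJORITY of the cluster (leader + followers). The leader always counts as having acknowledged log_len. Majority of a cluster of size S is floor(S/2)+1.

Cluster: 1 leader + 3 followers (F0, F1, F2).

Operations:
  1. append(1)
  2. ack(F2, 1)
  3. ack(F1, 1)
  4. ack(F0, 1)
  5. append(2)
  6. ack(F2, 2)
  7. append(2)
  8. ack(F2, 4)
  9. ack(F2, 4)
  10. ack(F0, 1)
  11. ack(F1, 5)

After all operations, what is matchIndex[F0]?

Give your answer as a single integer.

Op 1: append 1 -> log_len=1
Op 2: F2 acks idx 1 -> match: F0=0 F1=0 F2=1; commitIndex=0
Op 3: F1 acks idx 1 -> match: F0=0 F1=1 F2=1; commitIndex=1
Op 4: F0 acks idx 1 -> match: F0=1 F1=1 F2=1; commitIndex=1
Op 5: append 2 -> log_len=3
Op 6: F2 acks idx 2 -> match: F0=1 F1=1 F2=2; commitIndex=1
Op 7: append 2 -> log_len=5
Op 8: F2 acks idx 4 -> match: F0=1 F1=1 F2=4; commitIndex=1
Op 9: F2 acks idx 4 -> match: F0=1 F1=1 F2=4; commitIndex=1
Op 10: F0 acks idx 1 -> match: F0=1 F1=1 F2=4; commitIndex=1
Op 11: F1 acks idx 5 -> match: F0=1 F1=5 F2=4; commitIndex=4

Answer: 1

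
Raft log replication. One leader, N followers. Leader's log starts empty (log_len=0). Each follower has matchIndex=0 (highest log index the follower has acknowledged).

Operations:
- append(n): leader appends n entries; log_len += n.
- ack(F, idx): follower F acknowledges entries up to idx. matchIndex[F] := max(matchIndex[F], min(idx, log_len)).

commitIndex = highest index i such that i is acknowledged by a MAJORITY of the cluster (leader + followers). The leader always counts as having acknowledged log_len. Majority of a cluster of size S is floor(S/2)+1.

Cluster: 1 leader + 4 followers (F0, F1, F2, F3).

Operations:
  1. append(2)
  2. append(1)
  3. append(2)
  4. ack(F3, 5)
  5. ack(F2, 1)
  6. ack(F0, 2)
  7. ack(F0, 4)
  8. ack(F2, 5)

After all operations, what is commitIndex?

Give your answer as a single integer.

Answer: 5

Derivation:
Op 1: append 2 -> log_len=2
Op 2: append 1 -> log_len=3
Op 3: append 2 -> log_len=5
Op 4: F3 acks idx 5 -> match: F0=0 F1=0 F2=0 F3=5; commitIndex=0
Op 5: F2 acks idx 1 -> match: F0=0 F1=0 F2=1 F3=5; commitIndex=1
Op 6: F0 acks idx 2 -> match: F0=2 F1=0 F2=1 F3=5; commitIndex=2
Op 7: F0 acks idx 4 -> match: F0=4 F1=0 F2=1 F3=5; commitIndex=4
Op 8: F2 acks idx 5 -> match: F0=4 F1=0 F2=5 F3=5; commitIndex=5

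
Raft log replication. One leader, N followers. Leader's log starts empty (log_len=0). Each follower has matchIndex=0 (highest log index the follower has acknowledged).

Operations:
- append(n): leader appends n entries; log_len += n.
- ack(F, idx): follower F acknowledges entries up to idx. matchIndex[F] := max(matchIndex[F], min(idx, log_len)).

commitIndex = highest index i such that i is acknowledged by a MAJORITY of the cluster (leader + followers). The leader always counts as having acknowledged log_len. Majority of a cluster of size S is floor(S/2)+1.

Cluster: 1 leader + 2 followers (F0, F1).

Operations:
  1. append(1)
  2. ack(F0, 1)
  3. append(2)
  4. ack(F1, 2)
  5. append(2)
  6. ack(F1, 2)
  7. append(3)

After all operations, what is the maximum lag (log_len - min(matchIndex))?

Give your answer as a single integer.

Answer: 7

Derivation:
Op 1: append 1 -> log_len=1
Op 2: F0 acks idx 1 -> match: F0=1 F1=0; commitIndex=1
Op 3: append 2 -> log_len=3
Op 4: F1 acks idx 2 -> match: F0=1 F1=2; commitIndex=2
Op 5: append 2 -> log_len=5
Op 6: F1 acks idx 2 -> match: F0=1 F1=2; commitIndex=2
Op 7: append 3 -> log_len=8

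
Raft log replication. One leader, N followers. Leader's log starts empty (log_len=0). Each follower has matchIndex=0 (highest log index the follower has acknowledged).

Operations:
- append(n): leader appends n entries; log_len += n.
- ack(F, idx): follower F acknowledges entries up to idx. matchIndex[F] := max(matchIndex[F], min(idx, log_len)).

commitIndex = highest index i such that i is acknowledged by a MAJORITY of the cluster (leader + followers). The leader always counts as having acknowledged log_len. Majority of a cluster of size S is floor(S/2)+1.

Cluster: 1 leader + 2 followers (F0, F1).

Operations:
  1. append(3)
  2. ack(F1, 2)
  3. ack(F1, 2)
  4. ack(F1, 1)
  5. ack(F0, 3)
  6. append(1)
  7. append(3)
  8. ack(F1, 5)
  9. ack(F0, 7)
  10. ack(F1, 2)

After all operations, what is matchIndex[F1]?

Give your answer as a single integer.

Op 1: append 3 -> log_len=3
Op 2: F1 acks idx 2 -> match: F0=0 F1=2; commitIndex=2
Op 3: F1 acks idx 2 -> match: F0=0 F1=2; commitIndex=2
Op 4: F1 acks idx 1 -> match: F0=0 F1=2; commitIndex=2
Op 5: F0 acks idx 3 -> match: F0=3 F1=2; commitIndex=3
Op 6: append 1 -> log_len=4
Op 7: append 3 -> log_len=7
Op 8: F1 acks idx 5 -> match: F0=3 F1=5; commitIndex=5
Op 9: F0 acks idx 7 -> match: F0=7 F1=5; commitIndex=7
Op 10: F1 acks idx 2 -> match: F0=7 F1=5; commitIndex=7

Answer: 5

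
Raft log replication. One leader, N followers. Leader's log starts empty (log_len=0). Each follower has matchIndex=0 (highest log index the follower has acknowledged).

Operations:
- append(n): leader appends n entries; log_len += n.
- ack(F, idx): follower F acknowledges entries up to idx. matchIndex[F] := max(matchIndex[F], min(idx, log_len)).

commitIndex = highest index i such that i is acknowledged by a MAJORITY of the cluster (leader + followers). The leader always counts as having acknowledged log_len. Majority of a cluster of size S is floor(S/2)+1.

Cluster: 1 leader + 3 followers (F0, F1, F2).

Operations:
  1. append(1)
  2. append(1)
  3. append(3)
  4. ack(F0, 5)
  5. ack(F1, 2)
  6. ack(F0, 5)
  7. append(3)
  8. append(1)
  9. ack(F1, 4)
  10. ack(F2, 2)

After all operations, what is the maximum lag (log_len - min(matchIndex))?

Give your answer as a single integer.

Op 1: append 1 -> log_len=1
Op 2: append 1 -> log_len=2
Op 3: append 3 -> log_len=5
Op 4: F0 acks idx 5 -> match: F0=5 F1=0 F2=0; commitIndex=0
Op 5: F1 acks idx 2 -> match: F0=5 F1=2 F2=0; commitIndex=2
Op 6: F0 acks idx 5 -> match: F0=5 F1=2 F2=0; commitIndex=2
Op 7: append 3 -> log_len=8
Op 8: append 1 -> log_len=9
Op 9: F1 acks idx 4 -> match: F0=5 F1=4 F2=0; commitIndex=4
Op 10: F2 acks idx 2 -> match: F0=5 F1=4 F2=2; commitIndex=4

Answer: 7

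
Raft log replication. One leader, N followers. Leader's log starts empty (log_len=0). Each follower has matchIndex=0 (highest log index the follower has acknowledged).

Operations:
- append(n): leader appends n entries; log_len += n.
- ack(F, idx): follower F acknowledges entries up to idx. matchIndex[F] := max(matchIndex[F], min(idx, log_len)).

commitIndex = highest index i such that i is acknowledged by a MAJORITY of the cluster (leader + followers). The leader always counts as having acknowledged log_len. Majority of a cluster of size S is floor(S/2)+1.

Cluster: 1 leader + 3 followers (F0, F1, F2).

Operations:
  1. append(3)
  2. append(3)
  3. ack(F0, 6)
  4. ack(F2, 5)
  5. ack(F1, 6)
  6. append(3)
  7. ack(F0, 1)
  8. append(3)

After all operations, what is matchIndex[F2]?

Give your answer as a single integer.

Op 1: append 3 -> log_len=3
Op 2: append 3 -> log_len=6
Op 3: F0 acks idx 6 -> match: F0=6 F1=0 F2=0; commitIndex=0
Op 4: F2 acks idx 5 -> match: F0=6 F1=0 F2=5; commitIndex=5
Op 5: F1 acks idx 6 -> match: F0=6 F1=6 F2=5; commitIndex=6
Op 6: append 3 -> log_len=9
Op 7: F0 acks idx 1 -> match: F0=6 F1=6 F2=5; commitIndex=6
Op 8: append 3 -> log_len=12

Answer: 5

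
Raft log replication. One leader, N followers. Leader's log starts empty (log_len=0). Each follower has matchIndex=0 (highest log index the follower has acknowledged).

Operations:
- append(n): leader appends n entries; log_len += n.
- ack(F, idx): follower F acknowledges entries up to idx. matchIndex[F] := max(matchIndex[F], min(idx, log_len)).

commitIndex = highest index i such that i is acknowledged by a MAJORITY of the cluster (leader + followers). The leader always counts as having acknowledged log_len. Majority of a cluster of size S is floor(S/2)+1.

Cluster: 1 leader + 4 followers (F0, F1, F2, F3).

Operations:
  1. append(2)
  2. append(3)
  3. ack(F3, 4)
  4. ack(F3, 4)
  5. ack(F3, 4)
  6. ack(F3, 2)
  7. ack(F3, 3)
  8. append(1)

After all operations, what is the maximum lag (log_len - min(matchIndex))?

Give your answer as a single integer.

Answer: 6

Derivation:
Op 1: append 2 -> log_len=2
Op 2: append 3 -> log_len=5
Op 3: F3 acks idx 4 -> match: F0=0 F1=0 F2=0 F3=4; commitIndex=0
Op 4: F3 acks idx 4 -> match: F0=0 F1=0 F2=0 F3=4; commitIndex=0
Op 5: F3 acks idx 4 -> match: F0=0 F1=0 F2=0 F3=4; commitIndex=0
Op 6: F3 acks idx 2 -> match: F0=0 F1=0 F2=0 F3=4; commitIndex=0
Op 7: F3 acks idx 3 -> match: F0=0 F1=0 F2=0 F3=4; commitIndex=0
Op 8: append 1 -> log_len=6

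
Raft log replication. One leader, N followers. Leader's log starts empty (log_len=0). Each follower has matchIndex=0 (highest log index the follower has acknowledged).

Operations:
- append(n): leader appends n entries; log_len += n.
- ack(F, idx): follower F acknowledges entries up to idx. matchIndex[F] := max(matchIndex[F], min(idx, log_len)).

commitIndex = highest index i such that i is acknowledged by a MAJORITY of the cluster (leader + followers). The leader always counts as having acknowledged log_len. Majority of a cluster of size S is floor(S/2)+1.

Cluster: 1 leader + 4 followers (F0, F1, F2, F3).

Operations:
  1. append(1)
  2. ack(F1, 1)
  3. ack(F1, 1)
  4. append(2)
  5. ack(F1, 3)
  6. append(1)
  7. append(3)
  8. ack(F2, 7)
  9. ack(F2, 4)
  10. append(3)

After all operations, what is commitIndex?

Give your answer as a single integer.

Op 1: append 1 -> log_len=1
Op 2: F1 acks idx 1 -> match: F0=0 F1=1 F2=0 F3=0; commitIndex=0
Op 3: F1 acks idx 1 -> match: F0=0 F1=1 F2=0 F3=0; commitIndex=0
Op 4: append 2 -> log_len=3
Op 5: F1 acks idx 3 -> match: F0=0 F1=3 F2=0 F3=0; commitIndex=0
Op 6: append 1 -> log_len=4
Op 7: append 3 -> log_len=7
Op 8: F2 acks idx 7 -> match: F0=0 F1=3 F2=7 F3=0; commitIndex=3
Op 9: F2 acks idx 4 -> match: F0=0 F1=3 F2=7 F3=0; commitIndex=3
Op 10: append 3 -> log_len=10

Answer: 3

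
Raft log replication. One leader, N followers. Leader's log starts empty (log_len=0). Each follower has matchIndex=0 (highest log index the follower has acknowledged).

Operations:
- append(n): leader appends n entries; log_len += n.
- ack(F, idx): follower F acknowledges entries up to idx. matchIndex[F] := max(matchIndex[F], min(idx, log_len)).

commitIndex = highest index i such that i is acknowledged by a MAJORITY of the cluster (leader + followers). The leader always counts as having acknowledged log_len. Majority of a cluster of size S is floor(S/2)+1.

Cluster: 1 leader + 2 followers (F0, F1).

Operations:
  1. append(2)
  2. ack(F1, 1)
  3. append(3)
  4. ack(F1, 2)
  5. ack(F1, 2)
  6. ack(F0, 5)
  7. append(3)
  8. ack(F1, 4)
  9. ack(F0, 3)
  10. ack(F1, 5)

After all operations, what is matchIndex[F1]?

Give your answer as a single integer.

Answer: 5

Derivation:
Op 1: append 2 -> log_len=2
Op 2: F1 acks idx 1 -> match: F0=0 F1=1; commitIndex=1
Op 3: append 3 -> log_len=5
Op 4: F1 acks idx 2 -> match: F0=0 F1=2; commitIndex=2
Op 5: F1 acks idx 2 -> match: F0=0 F1=2; commitIndex=2
Op 6: F0 acks idx 5 -> match: F0=5 F1=2; commitIndex=5
Op 7: append 3 -> log_len=8
Op 8: F1 acks idx 4 -> match: F0=5 F1=4; commitIndex=5
Op 9: F0 acks idx 3 -> match: F0=5 F1=4; commitIndex=5
Op 10: F1 acks idx 5 -> match: F0=5 F1=5; commitIndex=5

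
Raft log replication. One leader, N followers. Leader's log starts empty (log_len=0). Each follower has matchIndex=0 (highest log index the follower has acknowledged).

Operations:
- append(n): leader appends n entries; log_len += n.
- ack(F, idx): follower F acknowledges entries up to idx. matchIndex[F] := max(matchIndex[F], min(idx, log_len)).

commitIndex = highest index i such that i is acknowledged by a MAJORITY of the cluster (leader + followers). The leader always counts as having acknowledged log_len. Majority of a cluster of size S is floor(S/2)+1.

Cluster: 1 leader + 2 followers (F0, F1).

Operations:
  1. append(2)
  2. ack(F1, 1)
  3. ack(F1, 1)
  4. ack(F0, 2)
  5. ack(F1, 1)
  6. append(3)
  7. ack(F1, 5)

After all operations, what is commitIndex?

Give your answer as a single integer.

Answer: 5

Derivation:
Op 1: append 2 -> log_len=2
Op 2: F1 acks idx 1 -> match: F0=0 F1=1; commitIndex=1
Op 3: F1 acks idx 1 -> match: F0=0 F1=1; commitIndex=1
Op 4: F0 acks idx 2 -> match: F0=2 F1=1; commitIndex=2
Op 5: F1 acks idx 1 -> match: F0=2 F1=1; commitIndex=2
Op 6: append 3 -> log_len=5
Op 7: F1 acks idx 5 -> match: F0=2 F1=5; commitIndex=5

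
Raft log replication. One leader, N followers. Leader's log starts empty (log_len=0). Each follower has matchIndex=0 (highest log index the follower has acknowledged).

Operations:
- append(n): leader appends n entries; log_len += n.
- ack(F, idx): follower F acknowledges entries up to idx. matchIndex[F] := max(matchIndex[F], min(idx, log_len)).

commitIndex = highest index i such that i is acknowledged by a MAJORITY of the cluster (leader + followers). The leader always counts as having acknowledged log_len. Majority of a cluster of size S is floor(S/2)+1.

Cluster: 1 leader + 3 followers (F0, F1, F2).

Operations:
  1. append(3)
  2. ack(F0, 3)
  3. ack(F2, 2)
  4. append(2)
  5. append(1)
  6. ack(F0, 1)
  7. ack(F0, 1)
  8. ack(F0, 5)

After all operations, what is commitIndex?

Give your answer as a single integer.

Op 1: append 3 -> log_len=3
Op 2: F0 acks idx 3 -> match: F0=3 F1=0 F2=0; commitIndex=0
Op 3: F2 acks idx 2 -> match: F0=3 F1=0 F2=2; commitIndex=2
Op 4: append 2 -> log_len=5
Op 5: append 1 -> log_len=6
Op 6: F0 acks idx 1 -> match: F0=3 F1=0 F2=2; commitIndex=2
Op 7: F0 acks idx 1 -> match: F0=3 F1=0 F2=2; commitIndex=2
Op 8: F0 acks idx 5 -> match: F0=5 F1=0 F2=2; commitIndex=2

Answer: 2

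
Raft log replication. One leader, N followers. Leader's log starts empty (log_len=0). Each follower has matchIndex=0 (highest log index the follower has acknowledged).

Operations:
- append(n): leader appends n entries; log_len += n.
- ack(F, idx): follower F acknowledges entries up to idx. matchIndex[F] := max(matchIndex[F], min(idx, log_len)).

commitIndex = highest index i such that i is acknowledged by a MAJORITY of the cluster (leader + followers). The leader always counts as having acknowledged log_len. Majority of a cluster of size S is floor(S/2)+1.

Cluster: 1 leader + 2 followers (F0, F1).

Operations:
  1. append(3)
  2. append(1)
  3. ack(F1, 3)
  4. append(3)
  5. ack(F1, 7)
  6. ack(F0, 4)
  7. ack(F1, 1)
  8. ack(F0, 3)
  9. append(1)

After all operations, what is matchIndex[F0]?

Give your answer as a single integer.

Op 1: append 3 -> log_len=3
Op 2: append 1 -> log_len=4
Op 3: F1 acks idx 3 -> match: F0=0 F1=3; commitIndex=3
Op 4: append 3 -> log_len=7
Op 5: F1 acks idx 7 -> match: F0=0 F1=7; commitIndex=7
Op 6: F0 acks idx 4 -> match: F0=4 F1=7; commitIndex=7
Op 7: F1 acks idx 1 -> match: F0=4 F1=7; commitIndex=7
Op 8: F0 acks idx 3 -> match: F0=4 F1=7; commitIndex=7
Op 9: append 1 -> log_len=8

Answer: 4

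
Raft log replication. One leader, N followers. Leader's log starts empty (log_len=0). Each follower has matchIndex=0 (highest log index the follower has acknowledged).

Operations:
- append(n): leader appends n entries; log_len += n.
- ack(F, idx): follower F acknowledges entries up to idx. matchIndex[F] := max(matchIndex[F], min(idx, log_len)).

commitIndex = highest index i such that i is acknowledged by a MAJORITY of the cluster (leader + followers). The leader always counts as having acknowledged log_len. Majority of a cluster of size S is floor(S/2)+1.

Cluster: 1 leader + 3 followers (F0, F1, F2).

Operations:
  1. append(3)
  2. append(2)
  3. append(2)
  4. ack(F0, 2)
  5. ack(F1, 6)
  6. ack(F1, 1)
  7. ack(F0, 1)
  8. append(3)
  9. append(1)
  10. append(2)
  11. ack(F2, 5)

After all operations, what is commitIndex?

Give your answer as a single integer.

Answer: 5

Derivation:
Op 1: append 3 -> log_len=3
Op 2: append 2 -> log_len=5
Op 3: append 2 -> log_len=7
Op 4: F0 acks idx 2 -> match: F0=2 F1=0 F2=0; commitIndex=0
Op 5: F1 acks idx 6 -> match: F0=2 F1=6 F2=0; commitIndex=2
Op 6: F1 acks idx 1 -> match: F0=2 F1=6 F2=0; commitIndex=2
Op 7: F0 acks idx 1 -> match: F0=2 F1=6 F2=0; commitIndex=2
Op 8: append 3 -> log_len=10
Op 9: append 1 -> log_len=11
Op 10: append 2 -> log_len=13
Op 11: F2 acks idx 5 -> match: F0=2 F1=6 F2=5; commitIndex=5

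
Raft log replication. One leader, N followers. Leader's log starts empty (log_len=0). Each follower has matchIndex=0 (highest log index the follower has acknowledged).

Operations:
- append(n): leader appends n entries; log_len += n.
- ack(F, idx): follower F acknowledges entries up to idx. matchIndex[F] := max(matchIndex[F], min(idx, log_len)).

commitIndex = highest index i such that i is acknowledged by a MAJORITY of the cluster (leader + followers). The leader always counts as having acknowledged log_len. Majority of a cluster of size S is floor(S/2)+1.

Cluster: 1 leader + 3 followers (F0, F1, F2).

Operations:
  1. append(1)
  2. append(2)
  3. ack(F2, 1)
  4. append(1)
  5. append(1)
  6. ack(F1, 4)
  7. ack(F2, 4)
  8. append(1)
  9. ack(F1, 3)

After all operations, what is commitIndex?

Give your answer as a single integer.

Op 1: append 1 -> log_len=1
Op 2: append 2 -> log_len=3
Op 3: F2 acks idx 1 -> match: F0=0 F1=0 F2=1; commitIndex=0
Op 4: append 1 -> log_len=4
Op 5: append 1 -> log_len=5
Op 6: F1 acks idx 4 -> match: F0=0 F1=4 F2=1; commitIndex=1
Op 7: F2 acks idx 4 -> match: F0=0 F1=4 F2=4; commitIndex=4
Op 8: append 1 -> log_len=6
Op 9: F1 acks idx 3 -> match: F0=0 F1=4 F2=4; commitIndex=4

Answer: 4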